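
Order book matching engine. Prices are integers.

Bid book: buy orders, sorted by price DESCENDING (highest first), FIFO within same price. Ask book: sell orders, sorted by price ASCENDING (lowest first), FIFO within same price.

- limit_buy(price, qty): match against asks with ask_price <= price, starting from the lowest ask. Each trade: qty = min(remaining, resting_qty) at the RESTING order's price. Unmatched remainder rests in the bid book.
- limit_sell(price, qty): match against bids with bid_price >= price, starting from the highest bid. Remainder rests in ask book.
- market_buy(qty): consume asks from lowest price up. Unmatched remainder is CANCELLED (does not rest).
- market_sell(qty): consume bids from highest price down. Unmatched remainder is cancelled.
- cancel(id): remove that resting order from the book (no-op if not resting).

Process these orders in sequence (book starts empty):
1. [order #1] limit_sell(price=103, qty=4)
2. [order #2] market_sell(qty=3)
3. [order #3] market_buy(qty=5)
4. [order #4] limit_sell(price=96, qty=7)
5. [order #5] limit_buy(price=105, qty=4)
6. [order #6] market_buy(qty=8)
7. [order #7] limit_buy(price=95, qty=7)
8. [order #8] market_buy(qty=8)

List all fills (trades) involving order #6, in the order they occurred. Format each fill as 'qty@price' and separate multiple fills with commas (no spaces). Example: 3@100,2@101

Answer: 3@96

Derivation:
After op 1 [order #1] limit_sell(price=103, qty=4): fills=none; bids=[-] asks=[#1:4@103]
After op 2 [order #2] market_sell(qty=3): fills=none; bids=[-] asks=[#1:4@103]
After op 3 [order #3] market_buy(qty=5): fills=#3x#1:4@103; bids=[-] asks=[-]
After op 4 [order #4] limit_sell(price=96, qty=7): fills=none; bids=[-] asks=[#4:7@96]
After op 5 [order #5] limit_buy(price=105, qty=4): fills=#5x#4:4@96; bids=[-] asks=[#4:3@96]
After op 6 [order #6] market_buy(qty=8): fills=#6x#4:3@96; bids=[-] asks=[-]
After op 7 [order #7] limit_buy(price=95, qty=7): fills=none; bids=[#7:7@95] asks=[-]
After op 8 [order #8] market_buy(qty=8): fills=none; bids=[#7:7@95] asks=[-]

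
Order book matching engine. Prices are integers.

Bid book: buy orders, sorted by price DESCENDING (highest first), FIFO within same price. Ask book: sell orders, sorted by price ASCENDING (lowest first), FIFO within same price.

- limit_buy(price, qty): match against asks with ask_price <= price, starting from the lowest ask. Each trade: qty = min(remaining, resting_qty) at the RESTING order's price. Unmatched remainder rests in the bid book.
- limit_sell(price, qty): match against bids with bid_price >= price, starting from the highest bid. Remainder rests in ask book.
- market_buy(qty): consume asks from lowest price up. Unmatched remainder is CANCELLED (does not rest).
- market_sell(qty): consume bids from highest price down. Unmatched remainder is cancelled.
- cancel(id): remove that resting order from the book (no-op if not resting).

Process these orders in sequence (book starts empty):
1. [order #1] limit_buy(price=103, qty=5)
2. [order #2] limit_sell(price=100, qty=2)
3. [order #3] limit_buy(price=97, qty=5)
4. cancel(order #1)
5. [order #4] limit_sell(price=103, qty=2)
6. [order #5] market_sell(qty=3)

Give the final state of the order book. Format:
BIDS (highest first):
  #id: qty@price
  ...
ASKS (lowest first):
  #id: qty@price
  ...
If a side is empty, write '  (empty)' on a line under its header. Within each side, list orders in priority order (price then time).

Answer: BIDS (highest first):
  #3: 2@97
ASKS (lowest first):
  #4: 2@103

Derivation:
After op 1 [order #1] limit_buy(price=103, qty=5): fills=none; bids=[#1:5@103] asks=[-]
After op 2 [order #2] limit_sell(price=100, qty=2): fills=#1x#2:2@103; bids=[#1:3@103] asks=[-]
After op 3 [order #3] limit_buy(price=97, qty=5): fills=none; bids=[#1:3@103 #3:5@97] asks=[-]
After op 4 cancel(order #1): fills=none; bids=[#3:5@97] asks=[-]
After op 5 [order #4] limit_sell(price=103, qty=2): fills=none; bids=[#3:5@97] asks=[#4:2@103]
After op 6 [order #5] market_sell(qty=3): fills=#3x#5:3@97; bids=[#3:2@97] asks=[#4:2@103]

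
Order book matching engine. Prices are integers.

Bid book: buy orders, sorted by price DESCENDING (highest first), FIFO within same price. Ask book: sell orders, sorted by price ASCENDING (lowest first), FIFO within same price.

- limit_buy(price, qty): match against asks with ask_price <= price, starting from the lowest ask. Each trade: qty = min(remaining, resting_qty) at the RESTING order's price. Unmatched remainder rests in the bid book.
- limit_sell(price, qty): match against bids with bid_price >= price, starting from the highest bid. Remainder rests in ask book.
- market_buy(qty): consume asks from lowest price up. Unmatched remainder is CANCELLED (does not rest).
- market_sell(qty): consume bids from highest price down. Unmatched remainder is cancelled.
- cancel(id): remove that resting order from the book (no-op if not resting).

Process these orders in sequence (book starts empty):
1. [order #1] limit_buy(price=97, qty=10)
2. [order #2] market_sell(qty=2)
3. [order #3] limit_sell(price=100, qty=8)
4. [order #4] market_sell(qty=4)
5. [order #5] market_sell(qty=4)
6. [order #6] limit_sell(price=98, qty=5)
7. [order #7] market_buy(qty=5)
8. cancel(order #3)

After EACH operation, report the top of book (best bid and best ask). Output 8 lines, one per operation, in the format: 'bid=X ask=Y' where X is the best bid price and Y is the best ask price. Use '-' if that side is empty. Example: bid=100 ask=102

Answer: bid=97 ask=-
bid=97 ask=-
bid=97 ask=100
bid=97 ask=100
bid=- ask=100
bid=- ask=98
bid=- ask=100
bid=- ask=-

Derivation:
After op 1 [order #1] limit_buy(price=97, qty=10): fills=none; bids=[#1:10@97] asks=[-]
After op 2 [order #2] market_sell(qty=2): fills=#1x#2:2@97; bids=[#1:8@97] asks=[-]
After op 3 [order #3] limit_sell(price=100, qty=8): fills=none; bids=[#1:8@97] asks=[#3:8@100]
After op 4 [order #4] market_sell(qty=4): fills=#1x#4:4@97; bids=[#1:4@97] asks=[#3:8@100]
After op 5 [order #5] market_sell(qty=4): fills=#1x#5:4@97; bids=[-] asks=[#3:8@100]
After op 6 [order #6] limit_sell(price=98, qty=5): fills=none; bids=[-] asks=[#6:5@98 #3:8@100]
After op 7 [order #7] market_buy(qty=5): fills=#7x#6:5@98; bids=[-] asks=[#3:8@100]
After op 8 cancel(order #3): fills=none; bids=[-] asks=[-]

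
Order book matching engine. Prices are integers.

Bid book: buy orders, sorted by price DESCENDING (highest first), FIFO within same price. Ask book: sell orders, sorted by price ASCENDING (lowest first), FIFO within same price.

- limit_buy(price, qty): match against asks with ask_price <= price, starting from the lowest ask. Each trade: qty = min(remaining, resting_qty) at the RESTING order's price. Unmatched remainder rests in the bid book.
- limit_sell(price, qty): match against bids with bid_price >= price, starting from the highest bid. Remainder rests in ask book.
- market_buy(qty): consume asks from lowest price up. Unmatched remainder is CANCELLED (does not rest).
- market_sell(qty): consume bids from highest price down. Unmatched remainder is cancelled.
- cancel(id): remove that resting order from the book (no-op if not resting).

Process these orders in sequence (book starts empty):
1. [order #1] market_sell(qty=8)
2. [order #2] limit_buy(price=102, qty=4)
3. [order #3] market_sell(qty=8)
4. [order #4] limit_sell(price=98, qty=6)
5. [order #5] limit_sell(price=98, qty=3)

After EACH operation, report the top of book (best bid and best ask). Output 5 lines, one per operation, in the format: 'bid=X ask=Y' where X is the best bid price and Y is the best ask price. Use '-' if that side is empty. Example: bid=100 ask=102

After op 1 [order #1] market_sell(qty=8): fills=none; bids=[-] asks=[-]
After op 2 [order #2] limit_buy(price=102, qty=4): fills=none; bids=[#2:4@102] asks=[-]
After op 3 [order #3] market_sell(qty=8): fills=#2x#3:4@102; bids=[-] asks=[-]
After op 4 [order #4] limit_sell(price=98, qty=6): fills=none; bids=[-] asks=[#4:6@98]
After op 5 [order #5] limit_sell(price=98, qty=3): fills=none; bids=[-] asks=[#4:6@98 #5:3@98]

Answer: bid=- ask=-
bid=102 ask=-
bid=- ask=-
bid=- ask=98
bid=- ask=98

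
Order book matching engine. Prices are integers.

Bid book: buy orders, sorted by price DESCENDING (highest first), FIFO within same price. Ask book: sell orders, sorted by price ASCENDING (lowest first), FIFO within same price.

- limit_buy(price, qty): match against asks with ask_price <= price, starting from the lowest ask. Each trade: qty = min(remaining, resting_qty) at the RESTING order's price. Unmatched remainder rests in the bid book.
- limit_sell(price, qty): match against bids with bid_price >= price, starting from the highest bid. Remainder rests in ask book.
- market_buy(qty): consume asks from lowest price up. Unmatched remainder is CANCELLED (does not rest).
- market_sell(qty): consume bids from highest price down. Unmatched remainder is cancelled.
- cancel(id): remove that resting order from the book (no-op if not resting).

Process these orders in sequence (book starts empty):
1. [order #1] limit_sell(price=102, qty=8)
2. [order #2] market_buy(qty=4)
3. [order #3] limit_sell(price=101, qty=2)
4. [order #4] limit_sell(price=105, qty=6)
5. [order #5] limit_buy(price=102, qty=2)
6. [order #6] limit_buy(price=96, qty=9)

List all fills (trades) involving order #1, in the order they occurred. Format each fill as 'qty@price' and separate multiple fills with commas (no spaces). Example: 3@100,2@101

Answer: 4@102

Derivation:
After op 1 [order #1] limit_sell(price=102, qty=8): fills=none; bids=[-] asks=[#1:8@102]
After op 2 [order #2] market_buy(qty=4): fills=#2x#1:4@102; bids=[-] asks=[#1:4@102]
After op 3 [order #3] limit_sell(price=101, qty=2): fills=none; bids=[-] asks=[#3:2@101 #1:4@102]
After op 4 [order #4] limit_sell(price=105, qty=6): fills=none; bids=[-] asks=[#3:2@101 #1:4@102 #4:6@105]
After op 5 [order #5] limit_buy(price=102, qty=2): fills=#5x#3:2@101; bids=[-] asks=[#1:4@102 #4:6@105]
After op 6 [order #6] limit_buy(price=96, qty=9): fills=none; bids=[#6:9@96] asks=[#1:4@102 #4:6@105]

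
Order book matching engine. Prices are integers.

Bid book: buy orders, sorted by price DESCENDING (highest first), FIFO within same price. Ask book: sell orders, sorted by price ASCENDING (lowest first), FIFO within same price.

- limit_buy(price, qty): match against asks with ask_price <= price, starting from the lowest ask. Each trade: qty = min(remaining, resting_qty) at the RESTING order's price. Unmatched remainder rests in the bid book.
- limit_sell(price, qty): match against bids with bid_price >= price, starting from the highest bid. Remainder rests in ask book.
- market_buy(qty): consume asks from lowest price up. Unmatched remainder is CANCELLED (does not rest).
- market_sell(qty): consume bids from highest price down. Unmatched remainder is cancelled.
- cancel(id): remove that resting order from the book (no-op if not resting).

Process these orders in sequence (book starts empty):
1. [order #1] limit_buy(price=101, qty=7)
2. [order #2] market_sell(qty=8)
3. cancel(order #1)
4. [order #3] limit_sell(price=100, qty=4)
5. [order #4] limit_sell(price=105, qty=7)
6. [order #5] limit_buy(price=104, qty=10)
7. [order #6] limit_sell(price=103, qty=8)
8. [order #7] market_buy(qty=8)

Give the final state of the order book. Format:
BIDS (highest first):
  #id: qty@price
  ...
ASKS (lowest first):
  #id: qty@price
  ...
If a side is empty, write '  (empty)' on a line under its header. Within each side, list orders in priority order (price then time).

After op 1 [order #1] limit_buy(price=101, qty=7): fills=none; bids=[#1:7@101] asks=[-]
After op 2 [order #2] market_sell(qty=8): fills=#1x#2:7@101; bids=[-] asks=[-]
After op 3 cancel(order #1): fills=none; bids=[-] asks=[-]
After op 4 [order #3] limit_sell(price=100, qty=4): fills=none; bids=[-] asks=[#3:4@100]
After op 5 [order #4] limit_sell(price=105, qty=7): fills=none; bids=[-] asks=[#3:4@100 #4:7@105]
After op 6 [order #5] limit_buy(price=104, qty=10): fills=#5x#3:4@100; bids=[#5:6@104] asks=[#4:7@105]
After op 7 [order #6] limit_sell(price=103, qty=8): fills=#5x#6:6@104; bids=[-] asks=[#6:2@103 #4:7@105]
After op 8 [order #7] market_buy(qty=8): fills=#7x#6:2@103 #7x#4:6@105; bids=[-] asks=[#4:1@105]

Answer: BIDS (highest first):
  (empty)
ASKS (lowest first):
  #4: 1@105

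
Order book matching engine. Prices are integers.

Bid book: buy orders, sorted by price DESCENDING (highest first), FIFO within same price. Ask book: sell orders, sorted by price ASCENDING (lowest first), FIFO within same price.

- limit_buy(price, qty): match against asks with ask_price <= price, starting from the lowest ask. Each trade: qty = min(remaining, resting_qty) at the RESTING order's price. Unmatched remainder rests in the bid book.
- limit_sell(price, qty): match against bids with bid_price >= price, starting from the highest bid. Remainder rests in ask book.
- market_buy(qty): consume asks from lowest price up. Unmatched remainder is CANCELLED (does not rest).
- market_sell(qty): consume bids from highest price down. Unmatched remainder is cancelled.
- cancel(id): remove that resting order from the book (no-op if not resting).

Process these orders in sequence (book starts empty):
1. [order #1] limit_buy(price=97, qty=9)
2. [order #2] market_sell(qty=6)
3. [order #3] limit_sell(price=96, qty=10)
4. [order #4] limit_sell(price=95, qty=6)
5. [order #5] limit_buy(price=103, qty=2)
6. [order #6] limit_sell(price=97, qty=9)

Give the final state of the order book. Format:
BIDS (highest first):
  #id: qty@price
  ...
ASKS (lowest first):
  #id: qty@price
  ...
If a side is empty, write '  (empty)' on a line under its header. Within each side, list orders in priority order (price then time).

Answer: BIDS (highest first):
  (empty)
ASKS (lowest first):
  #4: 4@95
  #3: 7@96
  #6: 9@97

Derivation:
After op 1 [order #1] limit_buy(price=97, qty=9): fills=none; bids=[#1:9@97] asks=[-]
After op 2 [order #2] market_sell(qty=6): fills=#1x#2:6@97; bids=[#1:3@97] asks=[-]
After op 3 [order #3] limit_sell(price=96, qty=10): fills=#1x#3:3@97; bids=[-] asks=[#3:7@96]
After op 4 [order #4] limit_sell(price=95, qty=6): fills=none; bids=[-] asks=[#4:6@95 #3:7@96]
After op 5 [order #5] limit_buy(price=103, qty=2): fills=#5x#4:2@95; bids=[-] asks=[#4:4@95 #3:7@96]
After op 6 [order #6] limit_sell(price=97, qty=9): fills=none; bids=[-] asks=[#4:4@95 #3:7@96 #6:9@97]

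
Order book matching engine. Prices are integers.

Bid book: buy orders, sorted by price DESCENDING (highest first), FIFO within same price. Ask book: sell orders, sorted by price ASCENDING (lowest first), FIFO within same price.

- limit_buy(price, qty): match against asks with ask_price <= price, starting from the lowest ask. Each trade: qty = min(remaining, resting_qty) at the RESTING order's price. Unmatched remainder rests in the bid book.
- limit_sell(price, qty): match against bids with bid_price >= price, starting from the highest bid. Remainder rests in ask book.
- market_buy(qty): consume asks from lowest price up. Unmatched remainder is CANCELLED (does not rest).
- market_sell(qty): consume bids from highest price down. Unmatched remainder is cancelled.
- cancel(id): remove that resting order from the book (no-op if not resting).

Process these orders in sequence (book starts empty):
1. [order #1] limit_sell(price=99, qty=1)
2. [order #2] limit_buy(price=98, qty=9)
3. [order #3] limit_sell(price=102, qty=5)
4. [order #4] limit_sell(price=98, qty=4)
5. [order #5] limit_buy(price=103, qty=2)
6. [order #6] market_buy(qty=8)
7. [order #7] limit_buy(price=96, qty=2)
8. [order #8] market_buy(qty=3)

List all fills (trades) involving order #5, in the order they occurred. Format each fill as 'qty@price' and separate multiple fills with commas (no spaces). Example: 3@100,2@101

Answer: 1@99,1@102

Derivation:
After op 1 [order #1] limit_sell(price=99, qty=1): fills=none; bids=[-] asks=[#1:1@99]
After op 2 [order #2] limit_buy(price=98, qty=9): fills=none; bids=[#2:9@98] asks=[#1:1@99]
After op 3 [order #3] limit_sell(price=102, qty=5): fills=none; bids=[#2:9@98] asks=[#1:1@99 #3:5@102]
After op 4 [order #4] limit_sell(price=98, qty=4): fills=#2x#4:4@98; bids=[#2:5@98] asks=[#1:1@99 #3:5@102]
After op 5 [order #5] limit_buy(price=103, qty=2): fills=#5x#1:1@99 #5x#3:1@102; bids=[#2:5@98] asks=[#3:4@102]
After op 6 [order #6] market_buy(qty=8): fills=#6x#3:4@102; bids=[#2:5@98] asks=[-]
After op 7 [order #7] limit_buy(price=96, qty=2): fills=none; bids=[#2:5@98 #7:2@96] asks=[-]
After op 8 [order #8] market_buy(qty=3): fills=none; bids=[#2:5@98 #7:2@96] asks=[-]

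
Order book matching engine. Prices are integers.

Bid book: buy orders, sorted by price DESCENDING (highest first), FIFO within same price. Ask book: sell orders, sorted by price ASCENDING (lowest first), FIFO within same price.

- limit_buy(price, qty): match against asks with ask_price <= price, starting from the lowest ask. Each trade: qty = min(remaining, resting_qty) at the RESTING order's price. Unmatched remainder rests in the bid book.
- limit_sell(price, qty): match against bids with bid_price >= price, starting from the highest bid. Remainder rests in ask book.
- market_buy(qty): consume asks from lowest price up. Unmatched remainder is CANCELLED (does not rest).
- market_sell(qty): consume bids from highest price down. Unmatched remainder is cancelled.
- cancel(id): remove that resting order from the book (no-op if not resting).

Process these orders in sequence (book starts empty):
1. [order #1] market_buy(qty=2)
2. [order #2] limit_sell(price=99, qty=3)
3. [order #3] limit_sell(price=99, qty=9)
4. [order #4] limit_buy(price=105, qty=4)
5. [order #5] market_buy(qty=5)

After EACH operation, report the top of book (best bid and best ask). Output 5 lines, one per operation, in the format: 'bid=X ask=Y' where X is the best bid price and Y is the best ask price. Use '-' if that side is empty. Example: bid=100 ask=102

After op 1 [order #1] market_buy(qty=2): fills=none; bids=[-] asks=[-]
After op 2 [order #2] limit_sell(price=99, qty=3): fills=none; bids=[-] asks=[#2:3@99]
After op 3 [order #3] limit_sell(price=99, qty=9): fills=none; bids=[-] asks=[#2:3@99 #3:9@99]
After op 4 [order #4] limit_buy(price=105, qty=4): fills=#4x#2:3@99 #4x#3:1@99; bids=[-] asks=[#3:8@99]
After op 5 [order #5] market_buy(qty=5): fills=#5x#3:5@99; bids=[-] asks=[#3:3@99]

Answer: bid=- ask=-
bid=- ask=99
bid=- ask=99
bid=- ask=99
bid=- ask=99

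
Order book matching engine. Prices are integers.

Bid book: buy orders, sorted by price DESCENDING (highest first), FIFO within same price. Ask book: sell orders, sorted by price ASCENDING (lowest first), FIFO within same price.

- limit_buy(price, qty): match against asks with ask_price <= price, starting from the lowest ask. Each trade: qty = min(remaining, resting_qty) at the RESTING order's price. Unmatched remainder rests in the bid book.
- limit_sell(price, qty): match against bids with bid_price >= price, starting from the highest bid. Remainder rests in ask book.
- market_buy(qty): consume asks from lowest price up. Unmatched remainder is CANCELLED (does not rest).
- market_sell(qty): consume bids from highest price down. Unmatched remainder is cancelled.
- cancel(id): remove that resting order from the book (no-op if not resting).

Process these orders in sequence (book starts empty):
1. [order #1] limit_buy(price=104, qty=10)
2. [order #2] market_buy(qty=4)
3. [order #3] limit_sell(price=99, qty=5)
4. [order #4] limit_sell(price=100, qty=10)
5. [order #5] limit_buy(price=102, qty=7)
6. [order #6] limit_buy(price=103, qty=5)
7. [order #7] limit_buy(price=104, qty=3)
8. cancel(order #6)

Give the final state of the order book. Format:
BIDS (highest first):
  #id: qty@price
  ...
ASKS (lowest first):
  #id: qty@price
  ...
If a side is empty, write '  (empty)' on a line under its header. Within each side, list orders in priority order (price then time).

After op 1 [order #1] limit_buy(price=104, qty=10): fills=none; bids=[#1:10@104] asks=[-]
After op 2 [order #2] market_buy(qty=4): fills=none; bids=[#1:10@104] asks=[-]
After op 3 [order #3] limit_sell(price=99, qty=5): fills=#1x#3:5@104; bids=[#1:5@104] asks=[-]
After op 4 [order #4] limit_sell(price=100, qty=10): fills=#1x#4:5@104; bids=[-] asks=[#4:5@100]
After op 5 [order #5] limit_buy(price=102, qty=7): fills=#5x#4:5@100; bids=[#5:2@102] asks=[-]
After op 6 [order #6] limit_buy(price=103, qty=5): fills=none; bids=[#6:5@103 #5:2@102] asks=[-]
After op 7 [order #7] limit_buy(price=104, qty=3): fills=none; bids=[#7:3@104 #6:5@103 #5:2@102] asks=[-]
After op 8 cancel(order #6): fills=none; bids=[#7:3@104 #5:2@102] asks=[-]

Answer: BIDS (highest first):
  #7: 3@104
  #5: 2@102
ASKS (lowest first):
  (empty)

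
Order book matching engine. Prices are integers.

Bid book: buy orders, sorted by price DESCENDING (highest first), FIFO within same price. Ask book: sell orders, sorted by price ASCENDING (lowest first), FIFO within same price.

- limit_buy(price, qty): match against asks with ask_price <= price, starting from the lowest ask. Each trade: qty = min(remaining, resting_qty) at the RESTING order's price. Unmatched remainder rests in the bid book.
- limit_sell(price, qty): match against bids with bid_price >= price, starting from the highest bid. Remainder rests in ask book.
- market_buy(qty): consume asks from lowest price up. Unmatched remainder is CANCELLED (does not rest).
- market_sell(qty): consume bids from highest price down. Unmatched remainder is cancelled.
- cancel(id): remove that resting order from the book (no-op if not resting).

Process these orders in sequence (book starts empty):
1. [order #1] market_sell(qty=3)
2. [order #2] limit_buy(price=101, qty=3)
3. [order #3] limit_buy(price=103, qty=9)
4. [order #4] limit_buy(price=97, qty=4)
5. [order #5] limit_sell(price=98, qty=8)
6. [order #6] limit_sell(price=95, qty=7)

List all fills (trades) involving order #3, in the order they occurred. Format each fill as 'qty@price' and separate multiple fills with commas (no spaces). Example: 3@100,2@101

Answer: 8@103,1@103

Derivation:
After op 1 [order #1] market_sell(qty=3): fills=none; bids=[-] asks=[-]
After op 2 [order #2] limit_buy(price=101, qty=3): fills=none; bids=[#2:3@101] asks=[-]
After op 3 [order #3] limit_buy(price=103, qty=9): fills=none; bids=[#3:9@103 #2:3@101] asks=[-]
After op 4 [order #4] limit_buy(price=97, qty=4): fills=none; bids=[#3:9@103 #2:3@101 #4:4@97] asks=[-]
After op 5 [order #5] limit_sell(price=98, qty=8): fills=#3x#5:8@103; bids=[#3:1@103 #2:3@101 #4:4@97] asks=[-]
After op 6 [order #6] limit_sell(price=95, qty=7): fills=#3x#6:1@103 #2x#6:3@101 #4x#6:3@97; bids=[#4:1@97] asks=[-]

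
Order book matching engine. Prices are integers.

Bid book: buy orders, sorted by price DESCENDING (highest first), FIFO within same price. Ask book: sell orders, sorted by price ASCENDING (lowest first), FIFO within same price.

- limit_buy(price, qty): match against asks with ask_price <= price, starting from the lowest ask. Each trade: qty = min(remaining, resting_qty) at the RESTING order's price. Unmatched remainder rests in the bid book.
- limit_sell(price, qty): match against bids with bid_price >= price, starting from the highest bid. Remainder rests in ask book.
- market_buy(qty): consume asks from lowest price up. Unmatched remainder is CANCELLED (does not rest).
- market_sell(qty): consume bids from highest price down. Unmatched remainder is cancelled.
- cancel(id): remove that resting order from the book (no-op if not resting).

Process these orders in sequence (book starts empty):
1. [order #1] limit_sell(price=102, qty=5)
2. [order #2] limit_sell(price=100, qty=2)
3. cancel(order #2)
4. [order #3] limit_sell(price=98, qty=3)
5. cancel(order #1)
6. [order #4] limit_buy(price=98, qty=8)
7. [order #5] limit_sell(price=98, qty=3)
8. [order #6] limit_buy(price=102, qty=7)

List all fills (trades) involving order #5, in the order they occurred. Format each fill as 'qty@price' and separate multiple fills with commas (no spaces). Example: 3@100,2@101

After op 1 [order #1] limit_sell(price=102, qty=5): fills=none; bids=[-] asks=[#1:5@102]
After op 2 [order #2] limit_sell(price=100, qty=2): fills=none; bids=[-] asks=[#2:2@100 #1:5@102]
After op 3 cancel(order #2): fills=none; bids=[-] asks=[#1:5@102]
After op 4 [order #3] limit_sell(price=98, qty=3): fills=none; bids=[-] asks=[#3:3@98 #1:5@102]
After op 5 cancel(order #1): fills=none; bids=[-] asks=[#3:3@98]
After op 6 [order #4] limit_buy(price=98, qty=8): fills=#4x#3:3@98; bids=[#4:5@98] asks=[-]
After op 7 [order #5] limit_sell(price=98, qty=3): fills=#4x#5:3@98; bids=[#4:2@98] asks=[-]
After op 8 [order #6] limit_buy(price=102, qty=7): fills=none; bids=[#6:7@102 #4:2@98] asks=[-]

Answer: 3@98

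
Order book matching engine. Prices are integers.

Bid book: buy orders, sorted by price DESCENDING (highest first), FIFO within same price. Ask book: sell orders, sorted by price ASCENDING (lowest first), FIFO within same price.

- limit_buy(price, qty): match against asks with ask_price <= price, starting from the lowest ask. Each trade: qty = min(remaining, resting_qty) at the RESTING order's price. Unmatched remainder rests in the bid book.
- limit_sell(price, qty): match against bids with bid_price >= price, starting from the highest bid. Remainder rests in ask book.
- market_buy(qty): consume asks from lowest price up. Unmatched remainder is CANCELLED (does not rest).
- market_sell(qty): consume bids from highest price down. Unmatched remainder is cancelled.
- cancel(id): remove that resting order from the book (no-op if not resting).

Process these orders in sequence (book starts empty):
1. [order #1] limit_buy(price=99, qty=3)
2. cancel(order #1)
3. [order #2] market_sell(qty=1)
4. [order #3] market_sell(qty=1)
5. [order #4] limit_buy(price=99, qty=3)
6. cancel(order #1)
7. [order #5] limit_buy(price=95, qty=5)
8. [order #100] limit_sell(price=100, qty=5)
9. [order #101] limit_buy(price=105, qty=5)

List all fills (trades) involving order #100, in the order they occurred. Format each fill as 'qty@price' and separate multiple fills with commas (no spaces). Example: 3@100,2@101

Answer: 5@100

Derivation:
After op 1 [order #1] limit_buy(price=99, qty=3): fills=none; bids=[#1:3@99] asks=[-]
After op 2 cancel(order #1): fills=none; bids=[-] asks=[-]
After op 3 [order #2] market_sell(qty=1): fills=none; bids=[-] asks=[-]
After op 4 [order #3] market_sell(qty=1): fills=none; bids=[-] asks=[-]
After op 5 [order #4] limit_buy(price=99, qty=3): fills=none; bids=[#4:3@99] asks=[-]
After op 6 cancel(order #1): fills=none; bids=[#4:3@99] asks=[-]
After op 7 [order #5] limit_buy(price=95, qty=5): fills=none; bids=[#4:3@99 #5:5@95] asks=[-]
After op 8 [order #100] limit_sell(price=100, qty=5): fills=none; bids=[#4:3@99 #5:5@95] asks=[#100:5@100]
After op 9 [order #101] limit_buy(price=105, qty=5): fills=#101x#100:5@100; bids=[#4:3@99 #5:5@95] asks=[-]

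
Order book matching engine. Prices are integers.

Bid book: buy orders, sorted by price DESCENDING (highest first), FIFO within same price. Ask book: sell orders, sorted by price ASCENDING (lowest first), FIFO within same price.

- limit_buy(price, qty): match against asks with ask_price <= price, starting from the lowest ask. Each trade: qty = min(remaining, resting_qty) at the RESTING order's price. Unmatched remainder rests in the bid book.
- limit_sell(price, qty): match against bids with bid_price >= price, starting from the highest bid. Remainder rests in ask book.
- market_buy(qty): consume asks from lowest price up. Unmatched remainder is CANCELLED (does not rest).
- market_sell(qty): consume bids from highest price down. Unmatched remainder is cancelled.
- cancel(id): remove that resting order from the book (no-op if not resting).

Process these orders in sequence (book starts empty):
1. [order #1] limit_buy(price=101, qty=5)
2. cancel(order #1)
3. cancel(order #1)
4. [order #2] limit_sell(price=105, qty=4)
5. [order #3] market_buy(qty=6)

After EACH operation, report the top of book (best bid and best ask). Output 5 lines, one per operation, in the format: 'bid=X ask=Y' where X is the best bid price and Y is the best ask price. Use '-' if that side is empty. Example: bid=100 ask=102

Answer: bid=101 ask=-
bid=- ask=-
bid=- ask=-
bid=- ask=105
bid=- ask=-

Derivation:
After op 1 [order #1] limit_buy(price=101, qty=5): fills=none; bids=[#1:5@101] asks=[-]
After op 2 cancel(order #1): fills=none; bids=[-] asks=[-]
After op 3 cancel(order #1): fills=none; bids=[-] asks=[-]
After op 4 [order #2] limit_sell(price=105, qty=4): fills=none; bids=[-] asks=[#2:4@105]
After op 5 [order #3] market_buy(qty=6): fills=#3x#2:4@105; bids=[-] asks=[-]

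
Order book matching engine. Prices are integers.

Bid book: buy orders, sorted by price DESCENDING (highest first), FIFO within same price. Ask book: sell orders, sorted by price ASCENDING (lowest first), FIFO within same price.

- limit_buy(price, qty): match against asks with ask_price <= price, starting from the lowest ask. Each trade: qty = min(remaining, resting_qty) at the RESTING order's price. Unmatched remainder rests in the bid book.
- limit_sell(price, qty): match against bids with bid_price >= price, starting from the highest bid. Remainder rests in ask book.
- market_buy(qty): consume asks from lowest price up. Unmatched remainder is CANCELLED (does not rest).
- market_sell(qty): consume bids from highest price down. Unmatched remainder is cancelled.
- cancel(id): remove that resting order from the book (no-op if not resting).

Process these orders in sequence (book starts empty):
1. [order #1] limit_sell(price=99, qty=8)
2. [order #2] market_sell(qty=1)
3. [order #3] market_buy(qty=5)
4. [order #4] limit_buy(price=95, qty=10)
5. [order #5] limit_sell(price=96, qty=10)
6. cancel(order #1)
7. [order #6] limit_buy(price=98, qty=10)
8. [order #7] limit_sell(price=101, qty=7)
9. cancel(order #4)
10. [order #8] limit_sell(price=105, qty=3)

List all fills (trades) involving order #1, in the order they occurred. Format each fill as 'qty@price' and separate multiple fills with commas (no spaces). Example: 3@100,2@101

Answer: 5@99

Derivation:
After op 1 [order #1] limit_sell(price=99, qty=8): fills=none; bids=[-] asks=[#1:8@99]
After op 2 [order #2] market_sell(qty=1): fills=none; bids=[-] asks=[#1:8@99]
After op 3 [order #3] market_buy(qty=5): fills=#3x#1:5@99; bids=[-] asks=[#1:3@99]
After op 4 [order #4] limit_buy(price=95, qty=10): fills=none; bids=[#4:10@95] asks=[#1:3@99]
After op 5 [order #5] limit_sell(price=96, qty=10): fills=none; bids=[#4:10@95] asks=[#5:10@96 #1:3@99]
After op 6 cancel(order #1): fills=none; bids=[#4:10@95] asks=[#5:10@96]
After op 7 [order #6] limit_buy(price=98, qty=10): fills=#6x#5:10@96; bids=[#4:10@95] asks=[-]
After op 8 [order #7] limit_sell(price=101, qty=7): fills=none; bids=[#4:10@95] asks=[#7:7@101]
After op 9 cancel(order #4): fills=none; bids=[-] asks=[#7:7@101]
After op 10 [order #8] limit_sell(price=105, qty=3): fills=none; bids=[-] asks=[#7:7@101 #8:3@105]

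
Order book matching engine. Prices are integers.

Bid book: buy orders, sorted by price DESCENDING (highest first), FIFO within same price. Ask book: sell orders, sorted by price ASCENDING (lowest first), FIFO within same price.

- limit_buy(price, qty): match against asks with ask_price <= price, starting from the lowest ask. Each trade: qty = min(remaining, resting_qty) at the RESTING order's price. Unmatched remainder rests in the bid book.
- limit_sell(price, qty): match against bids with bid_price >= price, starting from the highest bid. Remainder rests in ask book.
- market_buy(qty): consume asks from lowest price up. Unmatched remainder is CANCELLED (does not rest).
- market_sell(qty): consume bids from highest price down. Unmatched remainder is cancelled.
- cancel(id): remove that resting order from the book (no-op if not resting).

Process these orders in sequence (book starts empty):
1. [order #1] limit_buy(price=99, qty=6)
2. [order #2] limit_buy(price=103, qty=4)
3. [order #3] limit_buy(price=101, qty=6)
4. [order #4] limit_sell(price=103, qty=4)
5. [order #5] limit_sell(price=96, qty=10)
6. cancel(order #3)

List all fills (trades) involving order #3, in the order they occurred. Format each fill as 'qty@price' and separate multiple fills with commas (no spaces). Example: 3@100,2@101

Answer: 6@101

Derivation:
After op 1 [order #1] limit_buy(price=99, qty=6): fills=none; bids=[#1:6@99] asks=[-]
After op 2 [order #2] limit_buy(price=103, qty=4): fills=none; bids=[#2:4@103 #1:6@99] asks=[-]
After op 3 [order #3] limit_buy(price=101, qty=6): fills=none; bids=[#2:4@103 #3:6@101 #1:6@99] asks=[-]
After op 4 [order #4] limit_sell(price=103, qty=4): fills=#2x#4:4@103; bids=[#3:6@101 #1:6@99] asks=[-]
After op 5 [order #5] limit_sell(price=96, qty=10): fills=#3x#5:6@101 #1x#5:4@99; bids=[#1:2@99] asks=[-]
After op 6 cancel(order #3): fills=none; bids=[#1:2@99] asks=[-]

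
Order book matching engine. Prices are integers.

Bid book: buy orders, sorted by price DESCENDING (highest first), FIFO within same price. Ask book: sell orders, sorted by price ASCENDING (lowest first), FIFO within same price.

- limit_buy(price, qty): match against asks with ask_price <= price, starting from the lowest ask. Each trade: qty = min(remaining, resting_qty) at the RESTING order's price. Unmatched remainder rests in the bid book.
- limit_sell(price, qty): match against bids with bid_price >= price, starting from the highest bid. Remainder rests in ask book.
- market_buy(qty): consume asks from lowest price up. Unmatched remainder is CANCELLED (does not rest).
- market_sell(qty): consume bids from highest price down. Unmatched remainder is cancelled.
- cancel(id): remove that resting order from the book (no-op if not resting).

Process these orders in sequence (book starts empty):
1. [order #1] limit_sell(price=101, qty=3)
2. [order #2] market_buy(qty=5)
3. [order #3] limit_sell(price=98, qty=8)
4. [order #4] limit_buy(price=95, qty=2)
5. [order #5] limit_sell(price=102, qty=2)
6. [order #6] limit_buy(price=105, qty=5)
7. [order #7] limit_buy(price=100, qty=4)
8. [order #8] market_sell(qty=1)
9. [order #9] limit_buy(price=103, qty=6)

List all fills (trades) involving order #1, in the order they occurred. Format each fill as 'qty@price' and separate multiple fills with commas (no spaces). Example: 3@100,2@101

After op 1 [order #1] limit_sell(price=101, qty=3): fills=none; bids=[-] asks=[#1:3@101]
After op 2 [order #2] market_buy(qty=5): fills=#2x#1:3@101; bids=[-] asks=[-]
After op 3 [order #3] limit_sell(price=98, qty=8): fills=none; bids=[-] asks=[#3:8@98]
After op 4 [order #4] limit_buy(price=95, qty=2): fills=none; bids=[#4:2@95] asks=[#3:8@98]
After op 5 [order #5] limit_sell(price=102, qty=2): fills=none; bids=[#4:2@95] asks=[#3:8@98 #5:2@102]
After op 6 [order #6] limit_buy(price=105, qty=5): fills=#6x#3:5@98; bids=[#4:2@95] asks=[#3:3@98 #5:2@102]
After op 7 [order #7] limit_buy(price=100, qty=4): fills=#7x#3:3@98; bids=[#7:1@100 #4:2@95] asks=[#5:2@102]
After op 8 [order #8] market_sell(qty=1): fills=#7x#8:1@100; bids=[#4:2@95] asks=[#5:2@102]
After op 9 [order #9] limit_buy(price=103, qty=6): fills=#9x#5:2@102; bids=[#9:4@103 #4:2@95] asks=[-]

Answer: 3@101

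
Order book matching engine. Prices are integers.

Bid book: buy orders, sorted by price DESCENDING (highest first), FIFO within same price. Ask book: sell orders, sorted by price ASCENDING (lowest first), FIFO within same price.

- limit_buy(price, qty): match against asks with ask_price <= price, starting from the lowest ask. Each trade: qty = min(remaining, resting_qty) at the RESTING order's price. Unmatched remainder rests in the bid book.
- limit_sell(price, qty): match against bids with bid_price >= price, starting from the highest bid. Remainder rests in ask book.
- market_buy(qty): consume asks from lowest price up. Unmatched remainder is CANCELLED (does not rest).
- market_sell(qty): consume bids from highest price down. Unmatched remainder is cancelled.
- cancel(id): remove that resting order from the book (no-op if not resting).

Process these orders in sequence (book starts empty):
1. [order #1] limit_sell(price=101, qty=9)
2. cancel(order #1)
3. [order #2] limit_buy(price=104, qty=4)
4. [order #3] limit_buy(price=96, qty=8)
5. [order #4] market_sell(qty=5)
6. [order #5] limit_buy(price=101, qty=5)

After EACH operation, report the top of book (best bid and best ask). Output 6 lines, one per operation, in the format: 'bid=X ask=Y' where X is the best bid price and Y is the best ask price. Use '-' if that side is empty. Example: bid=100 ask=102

After op 1 [order #1] limit_sell(price=101, qty=9): fills=none; bids=[-] asks=[#1:9@101]
After op 2 cancel(order #1): fills=none; bids=[-] asks=[-]
After op 3 [order #2] limit_buy(price=104, qty=4): fills=none; bids=[#2:4@104] asks=[-]
After op 4 [order #3] limit_buy(price=96, qty=8): fills=none; bids=[#2:4@104 #3:8@96] asks=[-]
After op 5 [order #4] market_sell(qty=5): fills=#2x#4:4@104 #3x#4:1@96; bids=[#3:7@96] asks=[-]
After op 6 [order #5] limit_buy(price=101, qty=5): fills=none; bids=[#5:5@101 #3:7@96] asks=[-]

Answer: bid=- ask=101
bid=- ask=-
bid=104 ask=-
bid=104 ask=-
bid=96 ask=-
bid=101 ask=-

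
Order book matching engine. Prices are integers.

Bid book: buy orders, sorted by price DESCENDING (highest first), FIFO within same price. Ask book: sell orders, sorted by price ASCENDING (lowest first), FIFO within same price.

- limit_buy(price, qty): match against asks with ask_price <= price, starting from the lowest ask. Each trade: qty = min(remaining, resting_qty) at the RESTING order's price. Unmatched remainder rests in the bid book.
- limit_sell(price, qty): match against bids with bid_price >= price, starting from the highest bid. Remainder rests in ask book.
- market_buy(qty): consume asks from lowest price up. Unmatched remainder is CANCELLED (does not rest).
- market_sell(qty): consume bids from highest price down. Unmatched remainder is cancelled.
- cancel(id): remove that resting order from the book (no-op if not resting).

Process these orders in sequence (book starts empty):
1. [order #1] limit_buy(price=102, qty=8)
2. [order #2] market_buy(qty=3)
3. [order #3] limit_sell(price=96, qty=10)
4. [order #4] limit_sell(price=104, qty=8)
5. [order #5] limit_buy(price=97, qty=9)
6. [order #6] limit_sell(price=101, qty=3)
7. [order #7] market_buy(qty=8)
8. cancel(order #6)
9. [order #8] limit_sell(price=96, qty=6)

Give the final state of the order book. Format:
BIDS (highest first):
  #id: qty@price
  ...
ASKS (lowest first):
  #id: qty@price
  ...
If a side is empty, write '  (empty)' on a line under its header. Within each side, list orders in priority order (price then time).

After op 1 [order #1] limit_buy(price=102, qty=8): fills=none; bids=[#1:8@102] asks=[-]
After op 2 [order #2] market_buy(qty=3): fills=none; bids=[#1:8@102] asks=[-]
After op 3 [order #3] limit_sell(price=96, qty=10): fills=#1x#3:8@102; bids=[-] asks=[#3:2@96]
After op 4 [order #4] limit_sell(price=104, qty=8): fills=none; bids=[-] asks=[#3:2@96 #4:8@104]
After op 5 [order #5] limit_buy(price=97, qty=9): fills=#5x#3:2@96; bids=[#5:7@97] asks=[#4:8@104]
After op 6 [order #6] limit_sell(price=101, qty=3): fills=none; bids=[#5:7@97] asks=[#6:3@101 #4:8@104]
After op 7 [order #7] market_buy(qty=8): fills=#7x#6:3@101 #7x#4:5@104; bids=[#5:7@97] asks=[#4:3@104]
After op 8 cancel(order #6): fills=none; bids=[#5:7@97] asks=[#4:3@104]
After op 9 [order #8] limit_sell(price=96, qty=6): fills=#5x#8:6@97; bids=[#5:1@97] asks=[#4:3@104]

Answer: BIDS (highest first):
  #5: 1@97
ASKS (lowest first):
  #4: 3@104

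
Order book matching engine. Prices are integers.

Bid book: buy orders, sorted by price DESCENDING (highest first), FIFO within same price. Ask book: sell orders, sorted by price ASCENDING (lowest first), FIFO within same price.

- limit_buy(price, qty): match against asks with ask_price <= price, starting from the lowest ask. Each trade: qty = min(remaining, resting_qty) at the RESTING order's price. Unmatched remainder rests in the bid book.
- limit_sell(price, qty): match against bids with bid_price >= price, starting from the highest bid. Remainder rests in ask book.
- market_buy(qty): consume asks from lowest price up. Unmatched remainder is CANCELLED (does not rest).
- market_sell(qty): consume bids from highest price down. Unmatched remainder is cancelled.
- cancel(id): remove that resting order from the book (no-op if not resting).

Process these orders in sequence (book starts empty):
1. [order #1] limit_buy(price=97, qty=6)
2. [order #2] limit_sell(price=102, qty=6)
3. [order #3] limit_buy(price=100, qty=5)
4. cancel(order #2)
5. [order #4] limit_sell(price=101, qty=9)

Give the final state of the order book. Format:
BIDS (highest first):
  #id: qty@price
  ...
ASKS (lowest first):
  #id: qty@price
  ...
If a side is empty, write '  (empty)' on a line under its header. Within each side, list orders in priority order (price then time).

After op 1 [order #1] limit_buy(price=97, qty=6): fills=none; bids=[#1:6@97] asks=[-]
After op 2 [order #2] limit_sell(price=102, qty=6): fills=none; bids=[#1:6@97] asks=[#2:6@102]
After op 3 [order #3] limit_buy(price=100, qty=5): fills=none; bids=[#3:5@100 #1:6@97] asks=[#2:6@102]
After op 4 cancel(order #2): fills=none; bids=[#3:5@100 #1:6@97] asks=[-]
After op 5 [order #4] limit_sell(price=101, qty=9): fills=none; bids=[#3:5@100 #1:6@97] asks=[#4:9@101]

Answer: BIDS (highest first):
  #3: 5@100
  #1: 6@97
ASKS (lowest first):
  #4: 9@101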